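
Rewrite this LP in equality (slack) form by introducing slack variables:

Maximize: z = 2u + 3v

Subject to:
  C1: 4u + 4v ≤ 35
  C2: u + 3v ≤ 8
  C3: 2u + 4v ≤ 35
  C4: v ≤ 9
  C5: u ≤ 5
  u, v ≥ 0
max z = 2u + 3v

s.t.
  4u + 4v + s1 = 35
  u + 3v + s2 = 8
  2u + 4v + s3 = 35
  v + s4 = 9
  u + s5 = 5
  u, v, s1, s2, s3, s4, s5 ≥ 0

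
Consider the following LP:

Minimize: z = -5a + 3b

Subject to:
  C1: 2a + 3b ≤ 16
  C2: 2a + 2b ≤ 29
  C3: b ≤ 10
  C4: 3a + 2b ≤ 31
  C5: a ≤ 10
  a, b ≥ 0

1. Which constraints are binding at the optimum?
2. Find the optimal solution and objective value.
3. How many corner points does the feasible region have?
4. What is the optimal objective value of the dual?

1. C1, b ≥ 0
2. a = 8, b = 0, z = -40
3. 3
4. -40 (by strong duality, equal to the primal optimum)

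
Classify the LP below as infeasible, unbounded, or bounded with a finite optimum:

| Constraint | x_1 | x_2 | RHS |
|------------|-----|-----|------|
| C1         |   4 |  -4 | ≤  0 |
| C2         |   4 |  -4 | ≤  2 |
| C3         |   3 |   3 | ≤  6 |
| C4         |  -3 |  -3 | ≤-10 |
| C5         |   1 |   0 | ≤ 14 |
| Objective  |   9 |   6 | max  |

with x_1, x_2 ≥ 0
C3 requires 3x_1 + 3x_2 ≤ 6, while C4 (-3x_1 - 3x_2 ≤ -10) is equivalent to 3x_1 + 3x_2 ≥ 10. Together they would need 10 ≤ 3x_1 + 3x_2 ≤ 6, which is impossible since 10 > 6. No point satisfies all constraints.

Infeasible: no point satisfies all constraints simultaneously.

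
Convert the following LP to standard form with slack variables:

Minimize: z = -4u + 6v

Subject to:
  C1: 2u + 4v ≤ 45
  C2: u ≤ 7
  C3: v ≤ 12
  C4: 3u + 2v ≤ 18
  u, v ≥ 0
min z = -4u + 6v

s.t.
  2u + 4v + s1 = 45
  u + s2 = 7
  v + s3 = 12
  3u + 2v + s4 = 18
  u, v, s1, s2, s3, s4 ≥ 0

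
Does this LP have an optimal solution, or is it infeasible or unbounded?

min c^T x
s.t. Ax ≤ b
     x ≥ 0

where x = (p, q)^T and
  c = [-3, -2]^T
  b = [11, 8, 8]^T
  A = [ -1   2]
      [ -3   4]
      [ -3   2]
Feasible point: (0, 0) satisfies every constraint, so the LP is feasible.
Direction d = (1, 0): for each constraint row a, a·d ≤ 0 —
  (-1)(1) + (2)(0) = -1 ≤ 0
  (-3)(1) + (4)(0) = -3 ≤ 0
  (-3)(1) + (2)(0) = -3 ≤ 0
and d ≥ 0, so (0, 0) + t·d stays feasible for every t ≥ 0. Along this ray z = -3p - 2q changes by -3 per unit t, so z → −∞.

Unbounded — the objective can decrease without bound over the feasible region.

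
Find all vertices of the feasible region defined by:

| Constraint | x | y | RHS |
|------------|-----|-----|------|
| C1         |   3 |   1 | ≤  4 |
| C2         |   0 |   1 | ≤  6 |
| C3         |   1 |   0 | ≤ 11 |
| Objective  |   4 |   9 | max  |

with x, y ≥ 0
Each vertex is the intersection of two constraint boundaries that also satisfies all remaining constraints:
  x = 0 and y = 0 → (0, 0)
  3x + y = 4 and y = 0 → (1.333, 0)
  3x + y = 4 and x = 0 → (0, 4)

Vertices: (0, 0), (1.333, 0), (0, 4)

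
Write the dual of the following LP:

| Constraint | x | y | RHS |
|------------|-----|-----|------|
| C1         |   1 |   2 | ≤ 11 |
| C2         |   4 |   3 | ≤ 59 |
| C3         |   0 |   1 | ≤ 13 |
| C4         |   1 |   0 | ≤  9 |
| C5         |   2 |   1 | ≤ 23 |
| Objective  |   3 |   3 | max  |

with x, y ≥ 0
Minimize: z = 11y1 + 59y2 + 13y3 + 9y4 + 23y5

Subject to:
  C1: -y1 - 4y2 - y4 - 2y5 ≤ -3
  C2: -2y1 - 3y2 - y3 - y5 ≤ -3
  y1, y2, y3, y4, y5 ≥ 0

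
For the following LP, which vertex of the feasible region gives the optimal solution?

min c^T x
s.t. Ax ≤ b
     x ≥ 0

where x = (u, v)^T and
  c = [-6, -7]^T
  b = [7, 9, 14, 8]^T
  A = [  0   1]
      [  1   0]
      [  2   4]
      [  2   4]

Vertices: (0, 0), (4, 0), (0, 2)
Evaluating z = -6u - 7v at each vertex:
  (0, 0): z = 0
  (4, 0): z = -24
  (0, 2): z = -14

The smallest value is z = -24, attained at (4, 0).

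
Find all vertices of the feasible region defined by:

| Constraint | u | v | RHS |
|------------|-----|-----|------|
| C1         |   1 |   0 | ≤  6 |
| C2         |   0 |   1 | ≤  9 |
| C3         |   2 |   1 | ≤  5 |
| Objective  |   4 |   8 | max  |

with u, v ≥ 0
Each vertex is the intersection of two constraint boundaries that also satisfies all remaining constraints:
  u = 0 and v = 0 → (0, 0)
  2u + v = 5 and v = 0 → (2.5, 0)
  2u + v = 5 and u = 0 → (0, 5)

Vertices: (0, 0), (2.5, 0), (0, 5)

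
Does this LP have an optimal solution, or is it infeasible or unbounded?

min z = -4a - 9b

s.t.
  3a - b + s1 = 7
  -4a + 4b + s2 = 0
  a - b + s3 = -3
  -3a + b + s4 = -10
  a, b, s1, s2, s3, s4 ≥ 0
The row 3a - b + s1 = 7 with s1 ≥ 0 requires 3a - b ≤ 7, while the row -3a + b + s4 = -10 with s4 ≥ 0 is equivalent to 3a - b ≥ 10. Together they would need 10 ≤ 3a - b ≤ 7, which is impossible since 10 > 7. No point satisfies all constraints.

The feasible region is empty; the LP is infeasible.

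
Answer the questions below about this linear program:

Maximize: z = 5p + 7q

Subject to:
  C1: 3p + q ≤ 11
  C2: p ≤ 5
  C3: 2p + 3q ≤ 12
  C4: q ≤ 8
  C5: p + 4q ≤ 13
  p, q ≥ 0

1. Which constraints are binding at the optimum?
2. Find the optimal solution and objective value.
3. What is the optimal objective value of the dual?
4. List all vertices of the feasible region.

1. C1, C3
2. p = 3, q = 2, z = 29
3. 29 (by strong duality, equal to the primal optimum)
4. (0, 0), (3.667, 0), (3, 2), (1.8, 2.8), (0, 3.25)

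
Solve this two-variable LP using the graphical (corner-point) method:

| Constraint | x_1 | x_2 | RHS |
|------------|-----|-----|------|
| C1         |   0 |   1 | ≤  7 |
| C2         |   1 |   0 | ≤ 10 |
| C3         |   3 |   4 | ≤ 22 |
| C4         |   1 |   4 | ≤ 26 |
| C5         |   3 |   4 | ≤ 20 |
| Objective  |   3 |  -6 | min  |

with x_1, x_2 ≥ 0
Each vertex is the intersection of two constraint boundaries that also satisfies all remaining constraints:
  x_1 = 0 and x_2 = 0 → (0, 0)
  3x_1 + 4x_2 = 20 and x_2 = 0 → (6.667, 0)
  3x_1 + 4x_2 = 20 and x_1 = 0 → (0, 5)

Evaluating z = 3x_1 - 6x_2 at each vertex:
  (0, 0): z = 0
  (6.667, 0): z = 20
  (0, 5): z = -30

The minimum is at (0, 5) with z = -30.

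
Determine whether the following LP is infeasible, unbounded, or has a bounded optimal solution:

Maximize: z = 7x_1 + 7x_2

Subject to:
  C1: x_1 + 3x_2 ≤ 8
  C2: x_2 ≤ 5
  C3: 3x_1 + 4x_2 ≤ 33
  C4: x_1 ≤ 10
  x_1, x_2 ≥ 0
The point (8, 0) satisfies every constraint, so the LP is feasible; the constraints give x_1 ≤ 10 and x_2 ≤ 5, which with x_1, x_2 ≥ 0 keep the feasible region inside a bounded box. A feasible, bounded LP attains a finite optimum at a vertex.

Evaluating z = 7x_1 + 7x_2 at each vertex:
  (0, 0): z = 0
  (8, 0): z = 56
  (0, 2.667): z = 18.67

The LP has an optimal solution: (8, 0) with z = 56.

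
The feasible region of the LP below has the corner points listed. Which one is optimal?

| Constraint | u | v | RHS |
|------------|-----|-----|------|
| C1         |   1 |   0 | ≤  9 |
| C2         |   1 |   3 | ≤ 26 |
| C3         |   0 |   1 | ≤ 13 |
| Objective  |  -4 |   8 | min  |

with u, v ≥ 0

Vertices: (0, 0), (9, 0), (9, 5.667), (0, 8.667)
Evaluating z = -4u + 8v at each vertex:
  (0, 0): z = 0
  (9, 0): z = -36
  (9, 5.667): z = 9.333
  (0, 8.667): z = 69.33

The smallest value is z = -36, attained at (9, 0).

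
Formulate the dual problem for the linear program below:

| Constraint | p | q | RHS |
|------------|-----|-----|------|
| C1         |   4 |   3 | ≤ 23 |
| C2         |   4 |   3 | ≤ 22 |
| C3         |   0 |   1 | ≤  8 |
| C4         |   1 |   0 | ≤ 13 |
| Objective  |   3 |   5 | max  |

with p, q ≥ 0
Minimize: z = 23y1 + 22y2 + 8y3 + 13y4

Subject to:
  C1: -4y1 - 4y2 - y4 ≤ -3
  C2: -3y1 - 3y2 - y3 ≤ -5
  y1, y2, y3, y4 ≥ 0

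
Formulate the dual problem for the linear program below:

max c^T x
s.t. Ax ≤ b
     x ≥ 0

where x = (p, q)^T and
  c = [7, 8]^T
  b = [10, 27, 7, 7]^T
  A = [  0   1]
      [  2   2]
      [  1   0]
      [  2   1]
Minimize: z = 10y1 + 27y2 + 7y3 + 7y4

Subject to:
  C1: -2y2 - y3 - 2y4 ≤ -7
  C2: -y1 - 2y2 - y4 ≤ -8
  y1, y2, y3, y4 ≥ 0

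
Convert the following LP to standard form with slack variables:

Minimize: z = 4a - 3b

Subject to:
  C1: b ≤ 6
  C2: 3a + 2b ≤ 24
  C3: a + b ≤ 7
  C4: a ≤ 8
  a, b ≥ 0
min z = 4a - 3b

s.t.
  b + s1 = 6
  3a + 2b + s2 = 24
  a + b + s3 = 7
  a + s4 = 8
  a, b, s1, s2, s3, s4 ≥ 0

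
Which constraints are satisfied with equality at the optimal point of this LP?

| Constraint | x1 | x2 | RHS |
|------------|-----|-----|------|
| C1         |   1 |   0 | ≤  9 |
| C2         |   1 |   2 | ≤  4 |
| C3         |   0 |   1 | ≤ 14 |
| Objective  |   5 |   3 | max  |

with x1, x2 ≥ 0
Optimal: x1 = 4, x2 = 0
Binding: C2, x2 ≥ 0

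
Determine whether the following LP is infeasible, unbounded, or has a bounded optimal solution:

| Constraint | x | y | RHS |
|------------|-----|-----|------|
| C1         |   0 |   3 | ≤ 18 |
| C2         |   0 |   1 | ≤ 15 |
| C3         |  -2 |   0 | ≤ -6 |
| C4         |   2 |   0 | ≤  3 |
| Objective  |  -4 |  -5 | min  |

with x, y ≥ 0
C4 requires 2x ≤ 3, while C3 (-2x ≤ -6) is equivalent to 2x ≥ 6. Together they would need 6 ≤ 2x ≤ 3, which is impossible since 6 > 3. No point satisfies all constraints.

Infeasible — the constraint set is empty.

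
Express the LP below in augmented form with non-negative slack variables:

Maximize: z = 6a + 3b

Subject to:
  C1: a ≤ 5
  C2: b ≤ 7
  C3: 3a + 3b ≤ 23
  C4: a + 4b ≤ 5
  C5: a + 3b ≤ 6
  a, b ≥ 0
max z = 6a + 3b

s.t.
  a + s1 = 5
  b + s2 = 7
  3a + 3b + s3 = 23
  a + 4b + s4 = 5
  a + 3b + s5 = 6
  a, b, s1, s2, s3, s4, s5 ≥ 0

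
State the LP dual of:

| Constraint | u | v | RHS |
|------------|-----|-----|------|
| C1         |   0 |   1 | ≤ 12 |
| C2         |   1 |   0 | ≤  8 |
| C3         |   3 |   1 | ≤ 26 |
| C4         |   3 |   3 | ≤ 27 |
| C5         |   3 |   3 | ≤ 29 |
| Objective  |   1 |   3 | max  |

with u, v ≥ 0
Minimize: z = 12y1 + 8y2 + 26y3 + 27y4 + 29y5

Subject to:
  C1: -y2 - 3y3 - 3y4 - 3y5 ≤ -1
  C2: -y1 - y3 - 3y4 - 3y5 ≤ -3
  y1, y2, y3, y4, y5 ≥ 0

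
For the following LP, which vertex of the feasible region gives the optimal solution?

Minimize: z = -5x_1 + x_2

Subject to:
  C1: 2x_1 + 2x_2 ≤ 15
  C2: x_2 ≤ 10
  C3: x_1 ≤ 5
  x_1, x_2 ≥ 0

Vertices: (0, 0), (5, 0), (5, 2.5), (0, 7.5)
(5, 0) with z = -25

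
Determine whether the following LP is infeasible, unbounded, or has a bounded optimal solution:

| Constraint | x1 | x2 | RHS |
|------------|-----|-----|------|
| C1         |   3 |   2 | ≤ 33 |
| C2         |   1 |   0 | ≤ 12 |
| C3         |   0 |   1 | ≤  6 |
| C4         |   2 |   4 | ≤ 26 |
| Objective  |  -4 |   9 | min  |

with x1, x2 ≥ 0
The point (11, 0) satisfies every constraint, so the LP is feasible; the constraints give x1 ≤ 12 and x2 ≤ 6, which with x1, x2 ≥ 0 keep the feasible region inside a bounded box. A feasible, bounded LP attains a finite optimum at a vertex.

Evaluating z = -4x1 + 9x2 at each vertex:
  (0, 0): z = 0
  (11, 0): z = -44
  (10, 1.5): z = -26.5
  (1, 6): z = 50
  (0, 6): z = 54

Feasible with finite optimum z* = -44 at (11, 0).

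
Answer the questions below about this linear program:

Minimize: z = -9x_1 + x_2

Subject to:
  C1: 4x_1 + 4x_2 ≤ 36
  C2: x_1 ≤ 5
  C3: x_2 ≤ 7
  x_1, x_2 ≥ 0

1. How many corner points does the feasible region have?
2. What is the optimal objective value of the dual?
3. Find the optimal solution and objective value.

1. 5
2. -45 (by strong duality, equal to the primal optimum)
3. x_1 = 5, x_2 = 0, z = -45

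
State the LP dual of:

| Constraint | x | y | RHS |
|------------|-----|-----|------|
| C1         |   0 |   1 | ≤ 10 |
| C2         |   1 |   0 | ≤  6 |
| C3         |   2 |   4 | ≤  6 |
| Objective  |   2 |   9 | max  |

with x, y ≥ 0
Minimize: z = 10y1 + 6y2 + 6y3

Subject to:
  C1: -y2 - 2y3 ≤ -2
  C2: -y1 - 4y3 ≤ -9
  y1, y2, y3 ≥ 0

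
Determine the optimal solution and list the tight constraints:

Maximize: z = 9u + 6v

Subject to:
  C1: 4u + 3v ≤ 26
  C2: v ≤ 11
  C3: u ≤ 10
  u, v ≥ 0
Optimal: u = 6.5, v = 0
Slack at optimum:
  C1: slack = 0 (binding)
  C2: slack = 11
  C3: slack = 3.5
  u ≥ 0: u = 6.5
  v ≥ 0: v = 0 (binding)
Binding constraints: C1, v ≥ 0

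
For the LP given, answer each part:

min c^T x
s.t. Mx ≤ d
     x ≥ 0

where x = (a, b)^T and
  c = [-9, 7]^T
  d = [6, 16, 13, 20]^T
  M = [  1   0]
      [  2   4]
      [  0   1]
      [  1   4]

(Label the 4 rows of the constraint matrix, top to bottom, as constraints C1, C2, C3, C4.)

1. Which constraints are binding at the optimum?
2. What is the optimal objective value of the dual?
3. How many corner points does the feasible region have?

1. C1, b ≥ 0
2. -54 (by strong duality, equal to the primal optimum)
3. 4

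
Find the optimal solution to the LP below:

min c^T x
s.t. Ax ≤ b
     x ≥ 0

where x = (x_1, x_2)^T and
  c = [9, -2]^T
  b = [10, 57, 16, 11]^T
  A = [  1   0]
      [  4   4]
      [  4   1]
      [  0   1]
Each vertex is the intersection of two constraint boundaries that also satisfies all remaining constraints:
  x_1 = 0 and x_2 = 0 → (0, 0)
  4x_1 + x_2 = 16 and x_2 = 0 → (4, 0)
  4x_1 + x_2 = 16 and x_2 = 11 → (1.25, 11)
  x_2 = 11 and x_1 = 0 → (0, 11)

Evaluating z = 9x_1 - 2x_2 at each vertex:
  (0, 0): z = 0
  (4, 0): z = 36
  (1.25, 11): z = -10.75
  (0, 11): z = -22

The minimum is at (0, 11) with z = -22.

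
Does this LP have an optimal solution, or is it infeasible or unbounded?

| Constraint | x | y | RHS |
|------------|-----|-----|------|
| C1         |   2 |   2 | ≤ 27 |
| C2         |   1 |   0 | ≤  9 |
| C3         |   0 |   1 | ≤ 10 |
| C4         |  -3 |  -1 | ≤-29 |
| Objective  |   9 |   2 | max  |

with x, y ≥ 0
The point (9, 4.5) satisfies every constraint, so the LP is feasible; the constraints give x ≤ 9 and y ≤ 10, which with x, y ≥ 0 keep the feasible region inside a bounded box. A feasible, bounded LP attains a finite optimum at a vertex.

Evaluating z = 9x + 2y at each vertex:
  (9, 2): z = 85
  (9, 4.5): z = 90
  (7.75, 5.75): z = 81.25

The LP has an optimal solution: (9, 4.5) with z = 90.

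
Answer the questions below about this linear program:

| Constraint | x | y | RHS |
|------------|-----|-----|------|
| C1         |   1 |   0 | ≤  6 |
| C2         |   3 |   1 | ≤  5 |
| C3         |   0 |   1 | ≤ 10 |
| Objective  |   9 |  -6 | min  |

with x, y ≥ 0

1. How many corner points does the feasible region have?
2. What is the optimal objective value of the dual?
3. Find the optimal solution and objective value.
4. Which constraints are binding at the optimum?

1. 3
2. -30 (by strong duality, equal to the primal optimum)
3. x = 0, y = 5, z = -30
4. C2, x ≥ 0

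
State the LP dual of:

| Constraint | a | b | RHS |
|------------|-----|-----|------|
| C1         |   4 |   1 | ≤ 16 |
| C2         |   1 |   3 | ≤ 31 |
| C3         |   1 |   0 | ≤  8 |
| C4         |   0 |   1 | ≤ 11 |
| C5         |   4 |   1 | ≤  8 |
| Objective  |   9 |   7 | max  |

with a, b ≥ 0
Minimize: z = 16y1 + 31y2 + 8y3 + 11y4 + 8y5

Subject to:
  C1: -4y1 - y2 - y3 - 4y5 ≤ -9
  C2: -y1 - 3y2 - y4 - y5 ≤ -7
  y1, y2, y3, y4, y5 ≥ 0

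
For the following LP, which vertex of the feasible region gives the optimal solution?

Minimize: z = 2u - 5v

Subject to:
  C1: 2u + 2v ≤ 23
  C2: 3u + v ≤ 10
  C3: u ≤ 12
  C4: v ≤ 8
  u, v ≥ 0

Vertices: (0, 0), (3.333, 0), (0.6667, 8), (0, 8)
Evaluating z = 2u - 5v at each vertex:
  (0, 0): z = 0
  (3.333, 0): z = 6.667
  (0.6667, 8): z = -38.67
  (0, 8): z = -40

The smallest value is z = -40, attained at (0, 8).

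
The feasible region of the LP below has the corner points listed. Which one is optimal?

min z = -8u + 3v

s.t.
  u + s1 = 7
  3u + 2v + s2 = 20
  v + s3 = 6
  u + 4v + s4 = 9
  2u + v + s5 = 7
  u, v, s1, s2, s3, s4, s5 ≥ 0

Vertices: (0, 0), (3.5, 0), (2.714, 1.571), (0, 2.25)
Evaluating z = -8u + 3v at each vertex:
  (0, 0): z = 0
  (3.5, 0): z = -28
  (2.714, 1.571): z = -17
  (0, 2.25): z = 6.75

The smallest value is z = -28, attained at (3.5, 0).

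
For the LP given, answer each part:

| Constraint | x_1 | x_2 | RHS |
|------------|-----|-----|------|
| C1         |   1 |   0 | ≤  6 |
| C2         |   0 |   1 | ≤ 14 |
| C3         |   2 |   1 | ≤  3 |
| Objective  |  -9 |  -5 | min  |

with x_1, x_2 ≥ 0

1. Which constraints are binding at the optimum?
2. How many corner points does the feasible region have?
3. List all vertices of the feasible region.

1. C3, x_1 ≥ 0
2. 3
3. (0, 0), (1.5, 0), (0, 3)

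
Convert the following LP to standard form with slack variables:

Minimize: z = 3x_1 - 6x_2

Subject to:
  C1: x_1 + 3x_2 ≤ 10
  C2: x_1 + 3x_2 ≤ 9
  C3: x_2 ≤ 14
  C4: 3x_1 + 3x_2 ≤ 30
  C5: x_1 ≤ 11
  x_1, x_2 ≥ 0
min z = 3x_1 - 6x_2

s.t.
  x_1 + 3x_2 + s1 = 10
  x_1 + 3x_2 + s2 = 9
  x_2 + s3 = 14
  3x_1 + 3x_2 + s4 = 30
  x_1 + s5 = 11
  x_1, x_2, s1, s2, s3, s4, s5 ≥ 0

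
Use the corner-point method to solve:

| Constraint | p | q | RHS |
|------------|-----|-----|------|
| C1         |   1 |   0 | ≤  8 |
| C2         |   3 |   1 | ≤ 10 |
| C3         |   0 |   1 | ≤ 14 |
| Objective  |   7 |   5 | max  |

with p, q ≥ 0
p = 0, q = 10, z = 50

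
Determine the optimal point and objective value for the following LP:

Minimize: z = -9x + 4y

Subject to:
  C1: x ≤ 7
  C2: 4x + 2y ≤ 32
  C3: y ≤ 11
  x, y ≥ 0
x = 7, y = 0, z = -63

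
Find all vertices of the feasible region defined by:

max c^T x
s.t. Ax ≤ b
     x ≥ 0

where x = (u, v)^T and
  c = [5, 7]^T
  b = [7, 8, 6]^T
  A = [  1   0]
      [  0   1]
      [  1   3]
Each vertex is the intersection of two constraint boundaries that also satisfies all remaining constraints:
  u = 0 and v = 0 → (0, 0)
  u + 3v = 6 and v = 0 → (6, 0)
  u + 3v = 6 and u = 0 → (0, 2)

Vertices: (0, 0), (6, 0), (0, 2)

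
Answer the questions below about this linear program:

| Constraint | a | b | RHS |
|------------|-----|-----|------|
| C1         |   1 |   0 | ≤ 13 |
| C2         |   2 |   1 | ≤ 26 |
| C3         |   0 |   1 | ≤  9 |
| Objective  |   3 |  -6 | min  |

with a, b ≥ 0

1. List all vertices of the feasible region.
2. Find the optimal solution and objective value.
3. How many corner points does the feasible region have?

1. (0, 0), (13, 0), (8.5, 9), (0, 9)
2. a = 0, b = 9, z = -54
3. 4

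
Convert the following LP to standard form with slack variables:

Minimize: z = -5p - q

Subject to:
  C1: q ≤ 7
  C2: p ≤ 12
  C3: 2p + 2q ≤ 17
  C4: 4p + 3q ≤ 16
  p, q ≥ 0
min z = -5p - q

s.t.
  q + s1 = 7
  p + s2 = 12
  2p + 2q + s3 = 17
  4p + 3q + s4 = 16
  p, q, s1, s2, s3, s4 ≥ 0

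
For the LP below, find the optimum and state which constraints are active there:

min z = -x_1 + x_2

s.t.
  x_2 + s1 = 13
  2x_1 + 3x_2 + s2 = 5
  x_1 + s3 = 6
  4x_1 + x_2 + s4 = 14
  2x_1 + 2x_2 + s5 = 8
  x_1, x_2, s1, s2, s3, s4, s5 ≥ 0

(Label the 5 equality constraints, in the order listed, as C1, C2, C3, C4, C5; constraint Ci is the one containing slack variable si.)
Optimal: x_1 = 2.5, x_2 = 0
Slack at optimum:
  C1: slack = 13
  C2: slack = 0 (binding)
  C3: slack = 3.5
  C4: slack = 4
  C5: slack = 3
  x_1 ≥ 0: x_1 = 2.5
  x_2 ≥ 0: x_2 = 0 (binding)
Binding constraints: C2, x_2 ≥ 0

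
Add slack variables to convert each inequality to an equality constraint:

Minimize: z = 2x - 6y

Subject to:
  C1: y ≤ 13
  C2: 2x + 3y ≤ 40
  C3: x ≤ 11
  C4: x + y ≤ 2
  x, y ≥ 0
min z = 2x - 6y

s.t.
  y + s1 = 13
  2x + 3y + s2 = 40
  x + s3 = 11
  x + y + s4 = 2
  x, y, s1, s2, s3, s4 ≥ 0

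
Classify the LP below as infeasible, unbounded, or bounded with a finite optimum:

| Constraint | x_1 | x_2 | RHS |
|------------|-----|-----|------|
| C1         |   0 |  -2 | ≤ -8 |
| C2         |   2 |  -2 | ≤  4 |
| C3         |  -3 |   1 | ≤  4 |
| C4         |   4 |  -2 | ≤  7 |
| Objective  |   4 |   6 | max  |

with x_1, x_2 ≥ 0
Feasible point: (0, 4) satisfies every constraint, so the LP is feasible.
Direction d = (1, 3): for each constraint row a, a·d ≤ 0 —
  (0)(1) + (-2)(3) = -6 ≤ 0
  (2)(1) + (-2)(3) = -4 ≤ 0
  (-3)(1) + (1)(3) = 0 ≤ 0
  (4)(1) + (-2)(3) = -2 ≤ 0
and d ≥ 0, so (0, 4) + t·d stays feasible for every t ≥ 0. Along this ray z = 4x_1 + 6x_2 changes by 22 per unit t, so z → +∞.

Unbounded — the objective can increase without bound over the feasible region.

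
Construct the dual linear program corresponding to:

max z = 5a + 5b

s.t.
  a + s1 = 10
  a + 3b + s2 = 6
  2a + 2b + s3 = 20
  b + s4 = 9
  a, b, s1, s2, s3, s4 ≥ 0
Minimize: z = 10y1 + 6y2 + 20y3 + 9y4

Subject to:
  C1: -y1 - y2 - 2y3 ≤ -5
  C2: -3y2 - 2y3 - y4 ≤ -5
  y1, y2, y3, y4 ≥ 0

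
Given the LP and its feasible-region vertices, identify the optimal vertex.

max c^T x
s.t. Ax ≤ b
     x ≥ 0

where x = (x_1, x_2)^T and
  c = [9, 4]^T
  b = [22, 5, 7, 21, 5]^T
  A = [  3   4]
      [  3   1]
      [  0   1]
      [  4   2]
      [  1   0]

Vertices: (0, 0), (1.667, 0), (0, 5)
(0, 5) with z = 20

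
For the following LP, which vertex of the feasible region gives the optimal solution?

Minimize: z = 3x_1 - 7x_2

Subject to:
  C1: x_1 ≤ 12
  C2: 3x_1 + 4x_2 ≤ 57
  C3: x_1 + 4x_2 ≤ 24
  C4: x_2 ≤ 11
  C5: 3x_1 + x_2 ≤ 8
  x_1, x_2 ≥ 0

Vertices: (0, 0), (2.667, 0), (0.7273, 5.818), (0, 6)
(0, 6) with z = -42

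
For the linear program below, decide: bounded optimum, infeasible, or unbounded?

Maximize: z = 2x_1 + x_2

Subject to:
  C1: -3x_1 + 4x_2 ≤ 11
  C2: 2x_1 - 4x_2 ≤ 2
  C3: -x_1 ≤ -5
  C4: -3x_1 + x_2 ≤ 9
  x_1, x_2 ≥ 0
Feasible point: (5, 2) satisfies every constraint, so the LP is feasible.
Direction d = (4, 3): for each constraint row a, a·d ≤ 0 —
  (-3)(4) + (4)(3) = 0 ≤ 0
  (2)(4) + (-4)(3) = -4 ≤ 0
  (-1)(4) + (0)(3) = -4 ≤ 0
  (-3)(4) + (1)(3) = -9 ≤ 0
and d ≥ 0, so (5, 2) + t·d stays feasible for every t ≥ 0. Along this ray z = 2x_1 + x_2 changes by 11 per unit t, so z → +∞.

Unbounded — the objective can increase without bound over the feasible region.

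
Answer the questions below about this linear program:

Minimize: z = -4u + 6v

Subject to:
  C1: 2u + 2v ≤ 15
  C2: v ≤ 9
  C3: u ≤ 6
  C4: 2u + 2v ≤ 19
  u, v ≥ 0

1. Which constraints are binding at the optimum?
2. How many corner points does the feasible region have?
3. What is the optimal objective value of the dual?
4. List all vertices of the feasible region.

1. C3, v ≥ 0
2. 4
3. -24 (by strong duality, equal to the primal optimum)
4. (0, 0), (6, 0), (6, 1.5), (0, 7.5)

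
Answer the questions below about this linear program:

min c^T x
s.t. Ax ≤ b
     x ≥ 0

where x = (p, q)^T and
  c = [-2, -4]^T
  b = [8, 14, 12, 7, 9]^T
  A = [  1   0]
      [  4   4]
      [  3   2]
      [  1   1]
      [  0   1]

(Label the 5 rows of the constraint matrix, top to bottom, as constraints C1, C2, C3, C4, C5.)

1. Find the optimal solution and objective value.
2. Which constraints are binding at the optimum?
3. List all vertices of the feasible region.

1. p = 0, q = 3.5, z = -14
2. C2, p ≥ 0
3. (0, 0), (3.5, 0), (0, 3.5)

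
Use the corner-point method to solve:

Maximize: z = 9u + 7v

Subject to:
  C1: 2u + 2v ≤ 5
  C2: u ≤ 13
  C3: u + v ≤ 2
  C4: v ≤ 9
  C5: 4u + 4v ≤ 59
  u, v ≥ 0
u = 2, v = 0, z = 18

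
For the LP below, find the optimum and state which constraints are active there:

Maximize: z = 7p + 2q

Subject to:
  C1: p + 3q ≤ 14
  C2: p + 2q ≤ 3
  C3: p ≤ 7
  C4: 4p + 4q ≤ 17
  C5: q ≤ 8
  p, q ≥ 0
Optimal: p = 3, q = 0
Slack at optimum:
  C1: slack = 11
  C2: slack = 0 (binding)
  C3: slack = 4
  C4: slack = 5
  C5: slack = 8
  p ≥ 0: p = 3
  q ≥ 0: q = 0 (binding)
Binding constraints: C2, q ≥ 0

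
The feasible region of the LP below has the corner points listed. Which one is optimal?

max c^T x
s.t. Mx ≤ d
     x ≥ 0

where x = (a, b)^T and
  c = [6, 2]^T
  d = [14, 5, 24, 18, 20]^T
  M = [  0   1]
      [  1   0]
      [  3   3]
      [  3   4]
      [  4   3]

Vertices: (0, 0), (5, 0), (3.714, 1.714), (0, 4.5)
Evaluating z = 6a + 2b at each vertex:
  (0, 0): z = 0
  (5, 0): z = 30
  (3.714, 1.714): z = 25.71
  (0, 4.5): z = 9

The largest value is z = 30, attained at (5, 0).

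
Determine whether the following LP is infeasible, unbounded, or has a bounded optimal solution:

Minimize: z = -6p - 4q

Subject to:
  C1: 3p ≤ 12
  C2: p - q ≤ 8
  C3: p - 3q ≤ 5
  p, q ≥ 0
Feasible point: (0, 0) satisfies every constraint, so the LP is feasible.
Direction d = (0, 1): for each constraint row a, a·d ≤ 0 —
  (3)(0) + (0)(1) = 0 ≤ 0
  (1)(0) + (-1)(1) = -1 ≤ 0
  (1)(0) + (-3)(1) = -3 ≤ 0
and d ≥ 0, so (0, 0) + t·d stays feasible for every t ≥ 0. Along this ray z = -6p - 4q changes by -4 per unit t, so z → −∞.

The LP is unbounded; z can be made arbitrarily small.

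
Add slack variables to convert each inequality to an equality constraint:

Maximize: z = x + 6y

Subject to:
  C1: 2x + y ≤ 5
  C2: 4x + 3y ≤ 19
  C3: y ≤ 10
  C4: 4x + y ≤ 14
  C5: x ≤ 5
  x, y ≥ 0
max z = x + 6y

s.t.
  2x + y + s1 = 5
  4x + 3y + s2 = 19
  y + s3 = 10
  4x + y + s4 = 14
  x + s5 = 5
  x, y, s1, s2, s3, s4, s5 ≥ 0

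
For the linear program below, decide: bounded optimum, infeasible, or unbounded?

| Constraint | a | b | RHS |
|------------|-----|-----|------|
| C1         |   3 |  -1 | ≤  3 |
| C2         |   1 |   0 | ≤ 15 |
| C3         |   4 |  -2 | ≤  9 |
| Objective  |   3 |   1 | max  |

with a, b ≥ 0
Feasible point: (0, 0) satisfies every constraint, so the LP is feasible.
Direction d = (0, 1): for each constraint row a, a·d ≤ 0 —
  (3)(0) + (-1)(1) = -1 ≤ 0
  (1)(0) + (0)(1) = 0 ≤ 0
  (4)(0) + (-2)(1) = -2 ≤ 0
and d ≥ 0, so (0, 0) + t·d stays feasible for every t ≥ 0. Along this ray z = 3a + b changes by 1 per unit t, so z → +∞.

Unbounded: there is a feasible ray along which z → +∞.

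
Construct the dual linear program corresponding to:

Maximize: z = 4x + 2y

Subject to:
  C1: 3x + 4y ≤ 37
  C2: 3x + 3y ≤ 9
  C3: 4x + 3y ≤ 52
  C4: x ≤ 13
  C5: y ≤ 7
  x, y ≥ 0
Minimize: z = 37y1 + 9y2 + 52y3 + 13y4 + 7y5

Subject to:
  C1: -3y1 - 3y2 - 4y3 - y4 ≤ -4
  C2: -4y1 - 3y2 - 3y3 - y5 ≤ -2
  y1, y2, y3, y4, y5 ≥ 0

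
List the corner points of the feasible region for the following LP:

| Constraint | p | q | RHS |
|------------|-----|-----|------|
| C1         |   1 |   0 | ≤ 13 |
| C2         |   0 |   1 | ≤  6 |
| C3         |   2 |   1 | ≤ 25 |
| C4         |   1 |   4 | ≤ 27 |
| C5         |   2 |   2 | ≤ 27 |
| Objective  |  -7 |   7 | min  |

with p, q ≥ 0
Each vertex is the intersection of two constraint boundaries that also satisfies all remaining constraints:
  p = 0 and q = 0 → (0, 0)
  2p + q = 25 and q = 0 → (12.5, 0)
  2p + q = 25 and 2p + 2q = 27 → (11.5, 2)
  p + 4q = 27 and 2p + 2q = 27 → (9, 4.5)
  q = 6 and p + 4q = 27 → (3, 6)
  q = 6 and p = 0 → (0, 6)

Vertices: (0, 0), (12.5, 0), (11.5, 2), (9, 4.5), (3, 6), (0, 6)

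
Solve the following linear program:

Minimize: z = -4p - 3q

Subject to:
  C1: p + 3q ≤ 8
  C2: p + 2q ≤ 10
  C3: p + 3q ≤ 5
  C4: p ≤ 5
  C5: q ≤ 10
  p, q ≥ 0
Each vertex is the intersection of two constraint boundaries that also satisfies all remaining constraints:
  p = 0 and q = 0 → (0, 0)
  p + 3q = 5 and p = 5 → (5, 0)
  p + 3q = 5 and p = 0 → (0, 1.667)

Evaluating z = -4p - 3q at each vertex:
  (0, 0): z = 0
  (5, 0): z = -20
  (0, 1.667): z = -5

The minimum is at (5, 0) with z = -20.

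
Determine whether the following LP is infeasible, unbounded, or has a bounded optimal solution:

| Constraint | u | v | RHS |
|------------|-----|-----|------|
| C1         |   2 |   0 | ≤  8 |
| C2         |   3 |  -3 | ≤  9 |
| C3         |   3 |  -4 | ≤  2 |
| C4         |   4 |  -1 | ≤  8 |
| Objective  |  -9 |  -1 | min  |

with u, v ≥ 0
Feasible point: (0, 0) satisfies every constraint, so the LP is feasible.
Direction d = (0, 1): for each constraint row a, a·d ≤ 0 —
  (2)(0) + (0)(1) = 0 ≤ 0
  (3)(0) + (-3)(1) = -3 ≤ 0
  (3)(0) + (-4)(1) = -4 ≤ 0
  (4)(0) + (-1)(1) = -1 ≤ 0
and d ≥ 0, so (0, 0) + t·d stays feasible for every t ≥ 0. Along this ray z = -9u - v changes by -1 per unit t, so z → −∞.

Unbounded: there is a feasible ray along which z → −∞.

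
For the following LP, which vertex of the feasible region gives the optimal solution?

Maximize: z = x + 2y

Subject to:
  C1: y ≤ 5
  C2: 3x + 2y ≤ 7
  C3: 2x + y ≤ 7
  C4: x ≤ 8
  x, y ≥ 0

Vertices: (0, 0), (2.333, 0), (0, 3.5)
Evaluating z = x + 2y at each vertex:
  (0, 0): z = 0
  (2.333, 0): z = 2.333
  (0, 3.5): z = 7

The largest value is z = 7, attained at (0, 3.5).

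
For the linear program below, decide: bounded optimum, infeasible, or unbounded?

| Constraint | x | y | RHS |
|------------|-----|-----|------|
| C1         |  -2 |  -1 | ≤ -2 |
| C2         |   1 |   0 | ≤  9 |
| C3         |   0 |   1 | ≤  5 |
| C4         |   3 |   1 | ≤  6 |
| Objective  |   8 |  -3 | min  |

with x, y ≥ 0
The point (0, 5) satisfies every constraint, so the LP is feasible; the constraints give x ≤ 9 and y ≤ 5, which with x, y ≥ 0 keep the feasible region inside a bounded box. A feasible, bounded LP attains a finite optimum at a vertex.

Evaluating z = 8x - 3y at each vertex:
  (0, 2): z = -6
  (1, 0): z = 8
  (2, 0): z = 16
  (0.3333, 5): z = -12.33
  (0, 5): z = -15

The LP has an optimal solution: (0, 5) with z = -15.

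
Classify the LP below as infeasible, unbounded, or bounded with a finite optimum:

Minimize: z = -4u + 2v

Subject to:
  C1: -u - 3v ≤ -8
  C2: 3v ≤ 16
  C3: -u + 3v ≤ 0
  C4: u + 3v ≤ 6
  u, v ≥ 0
C4 requires u + 3v ≤ 6, while C1 (-u - 3v ≤ -8) is equivalent to u + 3v ≥ 8. Together they would need 8 ≤ u + 3v ≤ 6, which is impossible since 8 > 6. No point satisfies all constraints.

Infeasible — the constraint set is empty.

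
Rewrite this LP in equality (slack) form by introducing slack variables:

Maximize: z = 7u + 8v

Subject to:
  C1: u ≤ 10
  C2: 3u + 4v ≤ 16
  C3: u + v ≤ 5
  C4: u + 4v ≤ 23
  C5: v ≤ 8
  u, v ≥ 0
max z = 7u + 8v

s.t.
  u + s1 = 10
  3u + 4v + s2 = 16
  u + v + s3 = 5
  u + 4v + s4 = 23
  v + s5 = 8
  u, v, s1, s2, s3, s4, s5 ≥ 0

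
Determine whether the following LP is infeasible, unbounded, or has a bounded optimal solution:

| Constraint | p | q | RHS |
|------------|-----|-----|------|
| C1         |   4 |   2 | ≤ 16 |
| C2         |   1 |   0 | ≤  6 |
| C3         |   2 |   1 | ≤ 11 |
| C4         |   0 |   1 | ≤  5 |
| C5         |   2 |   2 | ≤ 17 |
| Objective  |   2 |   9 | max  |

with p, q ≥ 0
The point (1.5, 5) satisfies every constraint, so the LP is feasible; the constraints give p ≤ 6 and q ≤ 5, which with p, q ≥ 0 keep the feasible region inside a bounded box. A feasible, bounded LP attains a finite optimum at a vertex.

Feasible with finite optimum z* = 48 at (1.5, 5).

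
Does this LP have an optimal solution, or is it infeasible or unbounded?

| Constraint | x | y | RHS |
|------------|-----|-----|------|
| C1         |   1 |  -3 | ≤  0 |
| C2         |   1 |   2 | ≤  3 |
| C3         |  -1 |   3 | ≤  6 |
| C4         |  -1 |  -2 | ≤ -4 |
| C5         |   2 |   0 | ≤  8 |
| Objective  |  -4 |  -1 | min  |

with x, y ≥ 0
C2 requires x + 2y ≤ 3, while C4 (-x - 2y ≤ -4) is equivalent to x + 2y ≥ 4. Together they would need 4 ≤ x + 2y ≤ 3, which is impossible since 4 > 3. No point satisfies all constraints.

The feasible region is empty; the LP is infeasible.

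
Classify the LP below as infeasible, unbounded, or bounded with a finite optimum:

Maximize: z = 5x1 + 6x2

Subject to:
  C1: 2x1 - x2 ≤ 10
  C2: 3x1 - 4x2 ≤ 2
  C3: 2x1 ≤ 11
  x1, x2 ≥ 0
Feasible point: (0, 0) satisfies every constraint, so the LP is feasible.
Direction d = (0, 1): for each constraint row a, a·d ≤ 0 —
  (2)(0) + (-1)(1) = -1 ≤ 0
  (3)(0) + (-4)(1) = -4 ≤ 0
  (2)(0) + (0)(1) = 0 ≤ 0
and d ≥ 0, so (0, 0) + t·d stays feasible for every t ≥ 0. Along this ray z = 5x1 + 6x2 changes by 6 per unit t, so z → +∞.

The LP is unbounded; z can be made arbitrarily large.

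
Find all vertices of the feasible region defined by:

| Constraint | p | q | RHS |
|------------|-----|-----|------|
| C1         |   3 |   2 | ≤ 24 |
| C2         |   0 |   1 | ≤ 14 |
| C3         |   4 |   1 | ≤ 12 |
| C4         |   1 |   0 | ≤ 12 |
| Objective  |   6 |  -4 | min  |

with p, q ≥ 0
Each vertex is the intersection of two constraint boundaries that also satisfies all remaining constraints:
  p = 0 and q = 0 → (0, 0)
  4p + q = 12 and q = 0 → (3, 0)
  3p + 2q = 24 and 4p + q = 12 → (0, 12)

Vertices: (0, 0), (3, 0), (0, 12)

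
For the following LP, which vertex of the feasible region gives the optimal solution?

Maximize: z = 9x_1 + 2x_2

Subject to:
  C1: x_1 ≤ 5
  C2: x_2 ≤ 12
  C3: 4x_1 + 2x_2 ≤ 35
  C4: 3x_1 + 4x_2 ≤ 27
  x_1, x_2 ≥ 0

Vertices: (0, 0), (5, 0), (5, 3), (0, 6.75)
Evaluating z = 9x_1 + 2x_2 at each vertex:
  (0, 0): z = 0
  (5, 0): z = 45
  (5, 3): z = 51
  (0, 6.75): z = 13.5

The largest value is z = 51, attained at (5, 3).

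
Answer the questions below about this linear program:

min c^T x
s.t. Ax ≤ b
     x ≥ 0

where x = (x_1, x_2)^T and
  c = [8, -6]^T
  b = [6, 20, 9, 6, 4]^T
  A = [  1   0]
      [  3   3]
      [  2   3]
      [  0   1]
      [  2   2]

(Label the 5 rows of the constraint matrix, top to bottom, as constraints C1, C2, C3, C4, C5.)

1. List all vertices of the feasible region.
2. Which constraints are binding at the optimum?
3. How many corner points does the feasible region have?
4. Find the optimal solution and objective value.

1. (0, 0), (2, 0), (0, 2)
2. C5, x_1 ≥ 0
3. 3
4. x_1 = 0, x_2 = 2, z = -12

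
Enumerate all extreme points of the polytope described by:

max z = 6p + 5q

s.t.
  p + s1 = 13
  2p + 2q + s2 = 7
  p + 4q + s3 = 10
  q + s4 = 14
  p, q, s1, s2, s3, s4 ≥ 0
Each vertex is the intersection of two constraint boundaries that also satisfies all remaining constraints:
  p = 0 and q = 0 → (0, 0)
  2p + 2q = 7 and q = 0 → (3.5, 0)
  2p + 2q = 7 and p + 4q = 10 → (1.333, 2.167)
  p + 4q = 10 and p = 0 → (0, 2.5)

Vertices: (0, 0), (3.5, 0), (1.333, 2.167), (0, 2.5)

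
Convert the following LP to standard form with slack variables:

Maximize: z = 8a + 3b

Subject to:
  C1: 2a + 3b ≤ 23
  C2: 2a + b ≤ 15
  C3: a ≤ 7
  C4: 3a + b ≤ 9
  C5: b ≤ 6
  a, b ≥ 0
max z = 8a + 3b

s.t.
  2a + 3b + s1 = 23
  2a + b + s2 = 15
  a + s3 = 7
  3a + b + s4 = 9
  b + s5 = 6
  a, b, s1, s2, s3, s4, s5 ≥ 0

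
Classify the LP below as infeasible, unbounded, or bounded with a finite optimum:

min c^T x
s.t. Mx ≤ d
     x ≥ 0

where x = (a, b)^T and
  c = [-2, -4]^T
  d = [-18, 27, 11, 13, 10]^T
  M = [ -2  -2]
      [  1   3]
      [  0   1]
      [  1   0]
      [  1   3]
The point (10, 0) satisfies every constraint, so the LP is feasible; the constraints give a ≤ 13 and b ≤ 11, which with a, b ≥ 0 keep the feasible region inside a bounded box. A feasible, bounded LP attains a finite optimum at a vertex.

The LP has an optimal solution: (10, 0) with z = -20.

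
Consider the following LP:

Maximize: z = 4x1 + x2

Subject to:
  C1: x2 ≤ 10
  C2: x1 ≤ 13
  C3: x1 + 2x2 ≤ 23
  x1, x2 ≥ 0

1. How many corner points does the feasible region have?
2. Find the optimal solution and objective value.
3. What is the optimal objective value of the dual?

1. 5
2. x1 = 13, x2 = 5, z = 57
3. 57 (by strong duality, equal to the primal optimum)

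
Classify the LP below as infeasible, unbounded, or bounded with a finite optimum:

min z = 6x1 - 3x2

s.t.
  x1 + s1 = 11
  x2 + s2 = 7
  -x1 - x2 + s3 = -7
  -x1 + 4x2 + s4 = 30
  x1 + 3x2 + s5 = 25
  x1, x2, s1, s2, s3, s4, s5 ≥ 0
The point (0, 7) satisfies every constraint, so the LP is feasible; the constraints give x1 ≤ 11 and x2 ≤ 7, which with x1, x2 ≥ 0 keep the feasible region inside a bounded box. A feasible, bounded LP attains a finite optimum at a vertex.

The LP has an optimal solution: (0, 7) with z = -21.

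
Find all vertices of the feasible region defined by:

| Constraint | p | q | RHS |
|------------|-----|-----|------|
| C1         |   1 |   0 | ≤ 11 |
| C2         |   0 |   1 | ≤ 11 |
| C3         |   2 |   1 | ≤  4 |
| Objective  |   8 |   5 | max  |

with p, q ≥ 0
Each vertex is the intersection of two constraint boundaries that also satisfies all remaining constraints:
  p = 0 and q = 0 → (0, 0)
  2p + q = 4 and q = 0 → (2, 0)
  2p + q = 4 and p = 0 → (0, 4)

Vertices: (0, 0), (2, 0), (0, 4)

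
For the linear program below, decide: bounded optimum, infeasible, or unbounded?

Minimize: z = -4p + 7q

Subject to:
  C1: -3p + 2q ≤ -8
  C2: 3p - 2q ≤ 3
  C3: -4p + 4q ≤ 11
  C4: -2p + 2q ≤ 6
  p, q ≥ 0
C2 requires 3p - 2q ≤ 3, while C1 (-3p + 2q ≤ -8) is equivalent to 3p - 2q ≥ 8. Together they would need 8 ≤ 3p - 2q ≤ 3, which is impossible since 8 > 3. No point satisfies all constraints.

The feasible region is empty; the LP is infeasible.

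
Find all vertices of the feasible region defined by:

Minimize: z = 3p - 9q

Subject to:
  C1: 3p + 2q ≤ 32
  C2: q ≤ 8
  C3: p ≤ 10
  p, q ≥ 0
Each vertex is the intersection of two constraint boundaries that also satisfies all remaining constraints:
  p = 0 and q = 0 → (0, 0)
  p = 10 and q = 0 → (10, 0)
  3p + 2q = 32 and p = 10 → (10, 1)
  3p + 2q = 32 and q = 8 → (5.333, 8)
  q = 8 and p = 0 → (0, 8)

Vertices: (0, 0), (10, 0), (10, 1), (5.333, 8), (0, 8)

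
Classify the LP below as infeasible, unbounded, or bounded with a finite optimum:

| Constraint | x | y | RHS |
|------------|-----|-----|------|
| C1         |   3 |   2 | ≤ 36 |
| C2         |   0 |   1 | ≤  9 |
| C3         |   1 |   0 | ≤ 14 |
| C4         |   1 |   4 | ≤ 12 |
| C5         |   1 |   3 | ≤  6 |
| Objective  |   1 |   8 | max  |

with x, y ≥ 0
The point (0, 2) satisfies every constraint, so the LP is feasible; the constraints give x ≤ 14 and y ≤ 9, which with x, y ≥ 0 keep the feasible region inside a bounded box. A feasible, bounded LP attains a finite optimum at a vertex.

Evaluating z = x + 8y at each vertex:
  (0, 0): z = 0
  (6, 0): z = 6
  (0, 2): z = 16

The LP has an optimal solution: (0, 2) with z = 16.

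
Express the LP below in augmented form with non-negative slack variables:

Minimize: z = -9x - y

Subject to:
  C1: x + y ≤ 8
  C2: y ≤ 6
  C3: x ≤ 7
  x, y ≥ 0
min z = -9x - y

s.t.
  x + y + s1 = 8
  y + s2 = 6
  x + s3 = 7
  x, y, s1, s2, s3 ≥ 0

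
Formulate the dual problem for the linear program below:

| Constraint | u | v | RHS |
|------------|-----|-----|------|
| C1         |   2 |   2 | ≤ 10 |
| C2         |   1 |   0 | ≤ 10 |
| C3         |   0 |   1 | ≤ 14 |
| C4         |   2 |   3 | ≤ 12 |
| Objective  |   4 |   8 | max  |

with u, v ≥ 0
Minimize: z = 10y1 + 10y2 + 14y3 + 12y4

Subject to:
  C1: -2y1 - y2 - 2y4 ≤ -4
  C2: -2y1 - y3 - 3y4 ≤ -8
  y1, y2, y3, y4 ≥ 0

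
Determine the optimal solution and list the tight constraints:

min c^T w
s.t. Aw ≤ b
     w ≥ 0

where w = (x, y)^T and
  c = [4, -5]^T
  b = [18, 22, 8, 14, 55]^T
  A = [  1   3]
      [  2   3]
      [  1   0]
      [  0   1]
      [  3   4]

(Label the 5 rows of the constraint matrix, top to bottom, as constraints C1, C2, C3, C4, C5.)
Optimal: x = 0, y = 6
Slack at optimum:
  C1: slack = 0 (binding)
  C2: slack = 4
  C3: slack = 8
  C4: slack = 8
  C5: slack = 31
  x ≥ 0: x = 0 (binding)
  y ≥ 0: y = 6
Binding constraints: C1, x ≥ 0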